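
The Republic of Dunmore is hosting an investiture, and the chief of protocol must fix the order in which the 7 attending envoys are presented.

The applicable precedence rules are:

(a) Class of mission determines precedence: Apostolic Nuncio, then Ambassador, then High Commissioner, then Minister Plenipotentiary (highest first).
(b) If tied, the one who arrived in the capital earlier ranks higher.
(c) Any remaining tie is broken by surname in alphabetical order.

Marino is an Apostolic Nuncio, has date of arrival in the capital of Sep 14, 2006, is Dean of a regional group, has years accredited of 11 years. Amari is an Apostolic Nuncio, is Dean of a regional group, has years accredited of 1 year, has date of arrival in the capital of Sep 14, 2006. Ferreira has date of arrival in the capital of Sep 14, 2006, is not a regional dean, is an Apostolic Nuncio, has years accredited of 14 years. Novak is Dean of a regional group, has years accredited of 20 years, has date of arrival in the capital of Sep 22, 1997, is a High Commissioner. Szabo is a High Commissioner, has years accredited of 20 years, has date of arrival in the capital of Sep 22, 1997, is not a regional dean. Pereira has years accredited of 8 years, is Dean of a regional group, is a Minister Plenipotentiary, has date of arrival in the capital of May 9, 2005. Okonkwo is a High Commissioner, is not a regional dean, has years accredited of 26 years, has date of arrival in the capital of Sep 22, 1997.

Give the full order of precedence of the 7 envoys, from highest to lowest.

Amari, Ferreira, Marino, Novak, Okonkwo, Szabo, Pereira

By class of mission: Amari, Ferreira and Marino (Apostolic Nuncio); then Novak, Okonkwo and Szabo (High Commissioner); then Pereira (Minister Plenipotentiary).
Amari, Ferreira and Marino all have date of arrival in the capital Sep 14, 2006, so the next rule applies.
Among Amari, Ferreira and Marino, alphabetically by surname: Amari before Ferreira before Marino.
Novak, Okonkwo and Szabo all have date of arrival in the capital Sep 22, 1997, so the next rule applies.
Among Novak, Okonkwo and Szabo, alphabetically by surname: Novak before Okonkwo before Szabo.
Full order: Amari, Ferreira, Marino, Novak, Okonkwo, Szabo, Pereira.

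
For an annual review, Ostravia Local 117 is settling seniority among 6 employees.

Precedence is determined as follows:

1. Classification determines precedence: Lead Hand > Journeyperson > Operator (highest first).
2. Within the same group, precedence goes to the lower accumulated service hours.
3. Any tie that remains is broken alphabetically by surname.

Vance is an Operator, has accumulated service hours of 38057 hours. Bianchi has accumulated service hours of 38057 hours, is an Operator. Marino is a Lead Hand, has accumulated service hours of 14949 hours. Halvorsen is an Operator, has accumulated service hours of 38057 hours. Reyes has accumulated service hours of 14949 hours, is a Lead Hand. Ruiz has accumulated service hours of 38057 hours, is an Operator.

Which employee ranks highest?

Marino

By classification: Marino and Reyes (Lead Hand); then Bianchi, Halvorsen, Ruiz and Vance (Operator).
Marino and Reyes both have accumulated service hours 14949 hours, so the next rule applies.
Among Marino and Reyes, alphabetically by surname: Marino before Reyes.
Bianchi, Halvorsen, Ruiz and Vance all have accumulated service hours 38057 hours, so the next rule applies.
Among Bianchi, Halvorsen, Ruiz and Vance, alphabetically by surname: Bianchi before Halvorsen before Ruiz before Vance.
Order: Marino, Reyes, Bianchi, Halvorsen, Ruiz, Vance.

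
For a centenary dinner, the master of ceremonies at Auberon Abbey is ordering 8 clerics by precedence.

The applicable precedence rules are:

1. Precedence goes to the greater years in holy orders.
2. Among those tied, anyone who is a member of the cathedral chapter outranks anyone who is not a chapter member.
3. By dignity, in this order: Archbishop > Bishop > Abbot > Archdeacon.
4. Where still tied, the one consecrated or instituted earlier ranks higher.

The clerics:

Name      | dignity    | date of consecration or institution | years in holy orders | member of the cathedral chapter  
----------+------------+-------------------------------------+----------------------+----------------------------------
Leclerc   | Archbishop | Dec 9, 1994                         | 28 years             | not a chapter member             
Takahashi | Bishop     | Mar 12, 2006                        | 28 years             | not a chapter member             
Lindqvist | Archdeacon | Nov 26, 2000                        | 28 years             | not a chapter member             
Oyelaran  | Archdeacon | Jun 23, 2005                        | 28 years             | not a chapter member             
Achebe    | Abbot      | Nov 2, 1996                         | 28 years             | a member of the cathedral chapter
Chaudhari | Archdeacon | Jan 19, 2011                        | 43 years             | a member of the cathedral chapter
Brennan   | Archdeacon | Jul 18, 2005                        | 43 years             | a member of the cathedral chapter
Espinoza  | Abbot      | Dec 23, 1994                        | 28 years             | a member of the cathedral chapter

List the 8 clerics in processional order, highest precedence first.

Brennan, Chaudhari, Espinoza, Achebe, Leclerc, Takahashi, Lindqvist, Oyelaran

By years in holy orders (higher first): Brennan and Chaudhari (both 43 years); then Espinoza, Achebe, Leclerc, Takahashi, Lindqvist and Oyelaran (each 28 years).
Brennan and Chaudhari are each a member of the cathedral chapter, so the next rule applies.
Brennan and Chaudhari are each Archdeacon, so the next rule applies.
Among Brennan and Chaudhari, by date of consecration or institution (earlier first): Brennan (Jul 18, 2005) before Chaudhari (Jan 19, 2011).
Among Espinoza, Achebe, Leclerc, Takahashi, Lindqvist and Oyelaran, a member of the cathedral chapter before not a chapter member: Espinoza and Achebe (a member of the cathedral chapter) before Leclerc, Takahashi, Lindqvist and Oyelaran (not a chapter member).
Espinoza and Achebe are each Abbot, so the next rule applies.
Among Espinoza and Achebe, by date of consecration or institution (earlier first): Espinoza (Dec 23, 1994) before Achebe (Nov 2, 1996).
Among Leclerc, Takahashi, Lindqvist and Oyelaran, by dignity: Leclerc (Archbishop) before Takahashi (Bishop) before Lindqvist and Oyelaran (Archdeacon).
Among Lindqvist and Oyelaran, by date of consecration or institution (earlier first): Lindqvist (Nov 26, 2000) before Oyelaran (Jun 23, 2005).
Full order: Brennan, Chaudhari, Espinoza, Achebe, Leclerc, Takahashi, Lindqvist, Oyelaran.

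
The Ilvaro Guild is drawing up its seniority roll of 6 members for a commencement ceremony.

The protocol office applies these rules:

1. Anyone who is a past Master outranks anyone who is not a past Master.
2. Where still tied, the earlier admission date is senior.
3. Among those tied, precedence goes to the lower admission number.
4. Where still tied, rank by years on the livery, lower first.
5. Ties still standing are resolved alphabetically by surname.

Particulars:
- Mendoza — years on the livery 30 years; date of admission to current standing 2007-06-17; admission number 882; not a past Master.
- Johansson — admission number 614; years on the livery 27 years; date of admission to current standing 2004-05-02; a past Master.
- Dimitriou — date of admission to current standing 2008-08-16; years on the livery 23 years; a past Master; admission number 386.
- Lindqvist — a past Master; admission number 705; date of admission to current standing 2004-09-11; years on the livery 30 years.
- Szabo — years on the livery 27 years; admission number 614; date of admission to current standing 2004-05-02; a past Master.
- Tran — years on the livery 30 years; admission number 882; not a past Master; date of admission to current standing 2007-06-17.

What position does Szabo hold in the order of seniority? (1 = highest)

2

By the first rule: Johansson, Szabo, Lindqvist and Dimitriou (each a past Master); then Mendoza and Tran (both not a past Master).
Among Johansson, Szabo, Lindqvist and Dimitriou, by date of admission to current standing (earlier first): Johansson and Szabo (2004-05-02) before Lindqvist (2004-09-11) before Dimitriou (2008-08-16).
Johansson and Szabo both have admission number 614, so the next rule applies.
Johansson and Szabo both have years on the livery 27 years, so the next rule applies.
Among Johansson and Szabo, alphabetically by surname: Johansson before Szabo.
Mendoza and Tran both have date of admission to current standing 2007-06-17, so the next rule applies.
Mendoza and Tran both have admission number 882, so the next rule applies.
Mendoza and Tran both have years on the livery 30 years, so the next rule applies.
Among Mendoza and Tran, alphabetically by surname: Mendoza before Tran.
Order: Johansson, Szabo, Lindqvist, Dimitriou, Mendoza, Tran. So position 2.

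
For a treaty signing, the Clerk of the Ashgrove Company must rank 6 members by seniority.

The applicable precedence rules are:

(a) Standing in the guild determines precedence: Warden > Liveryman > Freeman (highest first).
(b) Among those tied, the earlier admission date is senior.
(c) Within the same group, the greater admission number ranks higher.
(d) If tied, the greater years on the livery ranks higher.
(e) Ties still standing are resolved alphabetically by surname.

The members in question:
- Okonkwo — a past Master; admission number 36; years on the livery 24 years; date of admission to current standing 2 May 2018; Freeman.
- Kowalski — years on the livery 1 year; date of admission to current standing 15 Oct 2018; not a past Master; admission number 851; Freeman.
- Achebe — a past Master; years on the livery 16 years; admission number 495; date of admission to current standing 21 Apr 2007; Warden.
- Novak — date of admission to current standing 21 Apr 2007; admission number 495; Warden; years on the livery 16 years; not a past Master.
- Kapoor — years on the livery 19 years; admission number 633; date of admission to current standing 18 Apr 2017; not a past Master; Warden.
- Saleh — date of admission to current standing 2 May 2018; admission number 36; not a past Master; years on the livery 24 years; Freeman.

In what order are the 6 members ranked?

Achebe, Novak, Kapoor, Okonkwo, Saleh, Kowalski

By standing in the guild: Achebe, Novak and Kapoor (Warden); then Okonkwo, Saleh and Kowalski (Freeman).
Among Achebe, Novak and Kapoor, by date of admission to current standing (earlier first): Achebe and Novak (21 Apr 2007) before Kapoor (18 Apr 2017).
Achebe and Novak both have admission number 495, so the next rule applies.
Achebe and Novak both have years on the livery 16 years, so the next rule applies.
Among Achebe and Novak, alphabetically by surname: Achebe before Novak.
Among Okonkwo, Saleh and Kowalski, by date of admission to current standing (earlier first): Okonkwo and Saleh (2 May 2018) before Kowalski (15 Oct 2018).
Okonkwo and Saleh both have admission number 36, so the next rule applies.
Okonkwo and Saleh both have years on the livery 24 years, so the next rule applies.
Among Okonkwo and Saleh, alphabetically by surname: Okonkwo before Saleh.
Full order: Achebe, Novak, Kapoor, Okonkwo, Saleh, Kowalski.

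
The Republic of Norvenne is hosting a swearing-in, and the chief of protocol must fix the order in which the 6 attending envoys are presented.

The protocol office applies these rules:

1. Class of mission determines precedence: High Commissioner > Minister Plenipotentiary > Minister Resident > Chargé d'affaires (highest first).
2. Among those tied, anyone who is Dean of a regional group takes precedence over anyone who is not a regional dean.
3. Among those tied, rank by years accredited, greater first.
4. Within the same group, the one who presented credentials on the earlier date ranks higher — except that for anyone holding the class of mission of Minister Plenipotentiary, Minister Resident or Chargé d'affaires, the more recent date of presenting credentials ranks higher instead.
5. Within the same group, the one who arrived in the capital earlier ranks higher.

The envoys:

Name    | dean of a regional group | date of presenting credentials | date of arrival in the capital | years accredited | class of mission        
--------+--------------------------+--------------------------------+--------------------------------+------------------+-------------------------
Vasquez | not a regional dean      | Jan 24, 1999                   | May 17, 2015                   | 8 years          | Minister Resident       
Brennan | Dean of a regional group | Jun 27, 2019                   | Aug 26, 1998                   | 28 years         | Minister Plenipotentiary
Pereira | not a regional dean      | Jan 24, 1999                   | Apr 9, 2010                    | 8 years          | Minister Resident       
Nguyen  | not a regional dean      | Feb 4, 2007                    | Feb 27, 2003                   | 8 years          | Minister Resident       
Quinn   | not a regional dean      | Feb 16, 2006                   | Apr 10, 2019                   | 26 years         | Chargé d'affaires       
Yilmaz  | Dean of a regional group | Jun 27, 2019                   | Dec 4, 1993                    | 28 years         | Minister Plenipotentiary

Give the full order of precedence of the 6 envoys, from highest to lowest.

By class of mission: Yilmaz and Brennan (Minister Plenipotentiary); then Nguyen, Pereira and Vasquez (Minister Resident); then Quinn (Chargé d'affaires).
Yilmaz and Brennan are each Dean of a regional group, so the next rule applies.
Yilmaz and Brennan both have years accredited 28 years, so the next rule applies.
Yilmaz and Brennan both have date of presenting credentials Jun 27, 2019, so the next rule applies.
Among Yilmaz and Brennan, by date of arrival in the capital (earlier first): Yilmaz (Dec 4, 1993) before Brennan (Aug 26, 1998).
Nguyen, Pereira and Vasquez are each not a regional dean, so the next rule applies.
Nguyen, Pereira and Vasquez all have years accredited 8 years, so the next rule applies.
Among Nguyen, Pereira and Vasquez, by date of presenting credentials (later first) (reversed rule for this group): Nguyen (Feb 4, 2007) before Pereira and Vasquez (Jan 24, 1999).
Among Pereira and Vasquez, by date of arrival in the capital (earlier first): Pereira (Apr 9, 2010) before Vasquez (May 17, 2015).
Full order: Yilmaz, Brennan, Nguyen, Pereira, Vasquez, Quinn.

Yilmaz, Brennan, Nguyen, Pereira, Vasquez, Quinn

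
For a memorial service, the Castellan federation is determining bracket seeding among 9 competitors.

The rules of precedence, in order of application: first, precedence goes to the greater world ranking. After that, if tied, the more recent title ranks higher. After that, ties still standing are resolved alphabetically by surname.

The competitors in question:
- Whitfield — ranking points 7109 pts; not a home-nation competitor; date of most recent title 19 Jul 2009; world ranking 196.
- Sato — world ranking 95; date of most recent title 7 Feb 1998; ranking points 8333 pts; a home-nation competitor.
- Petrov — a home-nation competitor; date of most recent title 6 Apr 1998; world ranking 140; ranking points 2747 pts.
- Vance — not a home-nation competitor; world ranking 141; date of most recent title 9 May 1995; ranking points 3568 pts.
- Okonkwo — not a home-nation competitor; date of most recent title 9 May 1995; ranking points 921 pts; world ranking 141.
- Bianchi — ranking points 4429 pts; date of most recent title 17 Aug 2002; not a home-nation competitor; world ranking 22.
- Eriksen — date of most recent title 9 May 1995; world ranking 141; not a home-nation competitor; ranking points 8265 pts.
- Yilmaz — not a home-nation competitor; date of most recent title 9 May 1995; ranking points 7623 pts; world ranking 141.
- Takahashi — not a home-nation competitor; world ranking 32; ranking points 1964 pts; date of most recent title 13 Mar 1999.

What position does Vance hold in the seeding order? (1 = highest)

4

By world ranking (higher first): Whitfield (196); then Eriksen, Okonkwo, Vance and Yilmaz (each 141); then Petrov (140); then Sato (95); then Takahashi (32); then Bianchi (22).
Eriksen, Okonkwo, Vance and Yilmaz all have date of most recent title 9 May 1995, so the next rule applies.
Among Eriksen, Okonkwo, Vance and Yilmaz, alphabetically by surname: Eriksen before Okonkwo before Vance before Yilmaz.
Order: Whitfield, Eriksen, Okonkwo, Vance, Yilmaz, Petrov, Sato, Takahashi, Bianchi. So position 4.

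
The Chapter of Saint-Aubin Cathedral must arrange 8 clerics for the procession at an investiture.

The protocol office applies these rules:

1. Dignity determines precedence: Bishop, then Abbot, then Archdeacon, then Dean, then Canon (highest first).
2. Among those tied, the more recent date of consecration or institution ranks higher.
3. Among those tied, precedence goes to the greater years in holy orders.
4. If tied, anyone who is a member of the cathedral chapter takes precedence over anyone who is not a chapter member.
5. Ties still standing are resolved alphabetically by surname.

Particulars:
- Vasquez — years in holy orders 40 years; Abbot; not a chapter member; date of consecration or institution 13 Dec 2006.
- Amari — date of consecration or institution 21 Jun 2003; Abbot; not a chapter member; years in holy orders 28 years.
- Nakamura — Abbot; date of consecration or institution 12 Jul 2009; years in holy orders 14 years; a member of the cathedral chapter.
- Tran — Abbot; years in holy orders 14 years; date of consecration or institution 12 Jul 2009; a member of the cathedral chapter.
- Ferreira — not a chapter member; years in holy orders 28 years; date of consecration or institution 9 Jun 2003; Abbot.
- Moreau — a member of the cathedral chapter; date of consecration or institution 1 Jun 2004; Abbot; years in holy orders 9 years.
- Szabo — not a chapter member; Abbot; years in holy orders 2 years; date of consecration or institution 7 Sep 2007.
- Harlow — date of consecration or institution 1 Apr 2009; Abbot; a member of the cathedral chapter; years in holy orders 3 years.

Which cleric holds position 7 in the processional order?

Amari

By dignity: Nakamura, Tran, Harlow, Szabo, Vasquez, Moreau, Amari and Ferreira (Abbot).
Among Nakamura, Tran, Harlow, Szabo, Vasquez, Moreau, Amari and Ferreira, by date of consecration or institution (later first): Nakamura and Tran (12 Jul 2009) before Harlow (1 Apr 2009) before Szabo (7 Sep 2007) before Vasquez (13 Dec 2006) before Moreau (1 Jun 2004) before Amari (21 Jun 2003) before Ferreira (9 Jun 2003).
Nakamura and Tran both have years in holy orders 14 years, so the next rule applies.
Nakamura and Tran are each a member of the cathedral chapter, so the next rule applies.
Among Nakamura and Tran, alphabetically by surname: Nakamura before Tran.
Order: Nakamura, Tran, Harlow, Szabo, Vasquez, Moreau, Amari, Ferreira.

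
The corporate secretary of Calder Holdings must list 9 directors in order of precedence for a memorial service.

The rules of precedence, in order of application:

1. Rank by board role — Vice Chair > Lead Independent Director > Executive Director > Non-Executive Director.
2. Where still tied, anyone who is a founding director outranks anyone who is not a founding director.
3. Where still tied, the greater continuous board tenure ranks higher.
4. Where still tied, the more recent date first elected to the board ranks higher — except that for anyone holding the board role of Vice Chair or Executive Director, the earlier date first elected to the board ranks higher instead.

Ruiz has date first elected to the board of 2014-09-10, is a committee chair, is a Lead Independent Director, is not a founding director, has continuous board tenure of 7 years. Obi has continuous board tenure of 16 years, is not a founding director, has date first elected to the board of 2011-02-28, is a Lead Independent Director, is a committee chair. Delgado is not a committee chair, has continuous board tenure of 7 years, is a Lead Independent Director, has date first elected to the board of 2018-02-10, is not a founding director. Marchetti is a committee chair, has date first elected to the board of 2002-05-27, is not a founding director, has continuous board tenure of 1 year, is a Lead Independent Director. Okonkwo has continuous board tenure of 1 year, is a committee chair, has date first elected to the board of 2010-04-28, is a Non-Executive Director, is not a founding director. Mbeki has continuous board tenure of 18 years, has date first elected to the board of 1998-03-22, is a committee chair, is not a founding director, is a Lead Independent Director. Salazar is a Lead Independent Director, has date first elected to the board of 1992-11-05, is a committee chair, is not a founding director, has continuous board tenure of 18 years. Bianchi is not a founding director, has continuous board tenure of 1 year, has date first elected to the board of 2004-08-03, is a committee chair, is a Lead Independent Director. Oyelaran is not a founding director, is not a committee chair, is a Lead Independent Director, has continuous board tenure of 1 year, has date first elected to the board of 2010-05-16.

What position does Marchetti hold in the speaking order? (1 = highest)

By board role: Mbeki, Salazar, Obi, Delgado, Ruiz, Oyelaran, Bianchi and Marchetti (Lead Independent Director); then Okonkwo (Non-Executive Director).
Mbeki, Salazar, Obi, Delgado, Ruiz, Oyelaran, Bianchi and Marchetti are each not a founding director, so the next rule applies.
Among Mbeki, Salazar, Obi, Delgado, Ruiz, Oyelaran, Bianchi and Marchetti, by continuous board tenure (higher first): Mbeki and Salazar (18 years) before Obi (16 years) before Delgado and Ruiz (7 years) before Oyelaran, Bianchi and Marchetti (1 year).
Among Mbeki and Salazar, by date first elected to the board (later first): Mbeki (1998-03-22) before Salazar (1992-11-05).
Among Delgado and Ruiz, by date first elected to the board (later first): Delgado (2018-02-10) before Ruiz (2014-09-10).
Among Oyelaran, Bianchi and Marchetti, by date first elected to the board (later first): Oyelaran (2010-05-16) before Bianchi (2004-08-03) before Marchetti (2002-05-27).
Order: Mbeki, Salazar, Obi, Delgado, Ruiz, Oyelaran, Bianchi, Marchetti, Okonkwo. So position 8.

8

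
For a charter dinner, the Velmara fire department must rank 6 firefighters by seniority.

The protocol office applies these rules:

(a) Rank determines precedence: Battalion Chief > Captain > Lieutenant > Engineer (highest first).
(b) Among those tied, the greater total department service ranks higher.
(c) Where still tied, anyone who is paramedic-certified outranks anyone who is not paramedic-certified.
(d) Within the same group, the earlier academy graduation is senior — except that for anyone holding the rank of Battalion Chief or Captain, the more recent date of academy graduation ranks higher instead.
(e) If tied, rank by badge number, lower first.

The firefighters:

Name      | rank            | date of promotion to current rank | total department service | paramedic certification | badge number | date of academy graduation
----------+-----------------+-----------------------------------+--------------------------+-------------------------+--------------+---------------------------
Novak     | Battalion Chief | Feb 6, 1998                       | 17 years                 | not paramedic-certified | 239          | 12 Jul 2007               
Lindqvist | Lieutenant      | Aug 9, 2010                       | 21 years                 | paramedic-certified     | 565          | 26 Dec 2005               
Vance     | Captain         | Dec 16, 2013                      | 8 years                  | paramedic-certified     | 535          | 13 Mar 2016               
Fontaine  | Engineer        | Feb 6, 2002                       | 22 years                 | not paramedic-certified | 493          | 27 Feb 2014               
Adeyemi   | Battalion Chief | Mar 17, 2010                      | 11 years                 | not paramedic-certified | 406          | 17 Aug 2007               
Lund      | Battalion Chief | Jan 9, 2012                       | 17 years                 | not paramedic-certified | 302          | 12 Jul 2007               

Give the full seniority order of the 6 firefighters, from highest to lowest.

Novak, Lund, Adeyemi, Vance, Lindqvist, Fontaine

By rank: Novak, Lund and Adeyemi (Battalion Chief); then Vance (Captain); then Lindqvist (Lieutenant); then Fontaine (Engineer).
Among Novak, Lund and Adeyemi, by total department service (higher first): Novak and Lund (17 years) before Adeyemi (11 years).
Novak and Lund are each not paramedic-certified, so the next rule applies.
Novak and Lund both have date of academy graduation 12 Jul 2007, so the next rule applies.
Among Novak and Lund, by badge number (lower first): Novak (239) before Lund (302).
Full order: Novak, Lund, Adeyemi, Vance, Lindqvist, Fontaine.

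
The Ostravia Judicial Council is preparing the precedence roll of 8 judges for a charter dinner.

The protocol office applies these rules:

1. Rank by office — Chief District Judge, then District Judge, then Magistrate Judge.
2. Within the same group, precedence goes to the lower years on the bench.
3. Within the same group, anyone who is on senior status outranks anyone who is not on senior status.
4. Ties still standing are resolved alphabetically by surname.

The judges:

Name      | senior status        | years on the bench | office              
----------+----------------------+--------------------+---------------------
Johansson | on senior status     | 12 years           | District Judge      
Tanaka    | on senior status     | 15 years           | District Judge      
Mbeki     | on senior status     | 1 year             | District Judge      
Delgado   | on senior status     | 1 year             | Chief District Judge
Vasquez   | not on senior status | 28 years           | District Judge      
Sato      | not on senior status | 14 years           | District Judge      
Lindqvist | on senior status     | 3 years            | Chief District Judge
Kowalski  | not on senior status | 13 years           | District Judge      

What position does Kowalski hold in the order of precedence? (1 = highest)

5

By office: Delgado and Lindqvist (Chief District Judge); then Mbeki, Johansson, Kowalski, Sato, Tanaka and Vasquez (District Judge).
Among Delgado and Lindqvist, by years on the bench (lower first): Delgado (1 year) before Lindqvist (3 years).
Among Mbeki, Johansson, Kowalski, Sato, Tanaka and Vasquez, by years on the bench (lower first): Mbeki (1 year) before Johansson (12 years) before Kowalski (13 years) before Sato (14 years) before Tanaka (15 years) before Vasquez (28 years).
Order: Delgado, Lindqvist, Mbeki, Johansson, Kowalski, Sato, Tanaka, Vasquez. So position 5.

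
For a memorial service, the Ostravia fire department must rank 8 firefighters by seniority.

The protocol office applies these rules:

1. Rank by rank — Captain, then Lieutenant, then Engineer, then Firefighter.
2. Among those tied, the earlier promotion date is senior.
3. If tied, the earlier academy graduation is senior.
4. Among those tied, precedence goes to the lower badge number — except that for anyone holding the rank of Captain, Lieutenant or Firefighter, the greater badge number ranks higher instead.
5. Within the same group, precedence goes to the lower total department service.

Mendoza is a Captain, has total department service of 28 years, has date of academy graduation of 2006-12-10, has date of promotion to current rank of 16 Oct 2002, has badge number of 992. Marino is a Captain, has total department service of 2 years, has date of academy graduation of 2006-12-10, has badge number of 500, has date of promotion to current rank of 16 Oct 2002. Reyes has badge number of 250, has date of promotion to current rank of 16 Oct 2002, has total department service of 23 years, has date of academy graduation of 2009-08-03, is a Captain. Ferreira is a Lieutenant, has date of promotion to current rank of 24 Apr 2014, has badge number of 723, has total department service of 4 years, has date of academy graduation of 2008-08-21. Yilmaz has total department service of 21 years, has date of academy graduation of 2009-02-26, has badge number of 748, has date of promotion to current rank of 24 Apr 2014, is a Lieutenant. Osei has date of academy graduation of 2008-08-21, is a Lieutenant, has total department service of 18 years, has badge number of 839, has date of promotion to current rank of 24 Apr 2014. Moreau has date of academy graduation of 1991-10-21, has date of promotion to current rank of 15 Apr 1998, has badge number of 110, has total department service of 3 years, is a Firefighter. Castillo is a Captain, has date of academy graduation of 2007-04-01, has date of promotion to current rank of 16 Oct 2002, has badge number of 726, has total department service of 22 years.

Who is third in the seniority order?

By rank: Mendoza, Marino, Castillo and Reyes (Captain); then Osei, Ferreira and Yilmaz (Lieutenant); then Moreau (Firefighter).
Mendoza, Marino, Castillo and Reyes all have date of promotion to current rank 16 Oct 2002, so the next rule applies.
Among Mendoza, Marino, Castillo and Reyes, by date of academy graduation (earlier first): Mendoza and Marino (2006-12-10) before Castillo (2007-04-01) before Reyes (2009-08-03).
Among Mendoza and Marino, by badge number (higher first) (reversed rule for this group): Mendoza (992) before Marino (500).
Osei, Ferreira and Yilmaz all have date of promotion to current rank 24 Apr 2014, so the next rule applies.
Among Osei, Ferreira and Yilmaz, by date of academy graduation (earlier first): Osei and Ferreira (2008-08-21) before Yilmaz (2009-02-26).
Among Osei and Ferreira, by badge number (higher first) (reversed rule for this group): Osei (839) before Ferreira (723).
Order: Mendoza, Marino, Castillo, Reyes, Osei, Ferreira, Yilmaz, Moreau.

Castillo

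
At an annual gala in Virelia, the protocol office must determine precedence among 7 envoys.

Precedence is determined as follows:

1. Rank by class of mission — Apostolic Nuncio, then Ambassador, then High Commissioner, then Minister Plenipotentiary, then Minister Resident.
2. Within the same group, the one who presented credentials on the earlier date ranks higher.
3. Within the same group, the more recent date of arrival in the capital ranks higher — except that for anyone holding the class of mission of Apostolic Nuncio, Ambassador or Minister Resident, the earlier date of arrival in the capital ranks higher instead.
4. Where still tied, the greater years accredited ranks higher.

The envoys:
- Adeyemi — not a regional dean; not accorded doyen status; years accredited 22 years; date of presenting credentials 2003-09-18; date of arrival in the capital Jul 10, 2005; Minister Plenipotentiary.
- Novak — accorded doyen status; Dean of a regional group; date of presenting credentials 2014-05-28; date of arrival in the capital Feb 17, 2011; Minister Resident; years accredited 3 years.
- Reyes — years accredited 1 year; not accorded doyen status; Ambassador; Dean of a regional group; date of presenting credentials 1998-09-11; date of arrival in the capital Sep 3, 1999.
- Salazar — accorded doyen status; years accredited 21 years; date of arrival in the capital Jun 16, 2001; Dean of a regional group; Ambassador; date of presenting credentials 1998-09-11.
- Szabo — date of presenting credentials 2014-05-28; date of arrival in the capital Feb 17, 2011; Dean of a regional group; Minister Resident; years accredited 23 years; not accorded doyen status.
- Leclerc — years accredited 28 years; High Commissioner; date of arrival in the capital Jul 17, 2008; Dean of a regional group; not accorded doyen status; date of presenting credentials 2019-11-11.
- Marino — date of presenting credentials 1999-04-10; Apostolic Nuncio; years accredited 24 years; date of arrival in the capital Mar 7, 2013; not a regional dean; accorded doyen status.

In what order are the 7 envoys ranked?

Marino, Reyes, Salazar, Leclerc, Adeyemi, Szabo, Novak

By class of mission: Marino (Apostolic Nuncio); then Reyes and Salazar (Ambassador); then Leclerc (High Commissioner); then Adeyemi (Minister Plenipotentiary); then Szabo and Novak (Minister Resident).
Reyes and Salazar both have date of presenting credentials 1998-09-11, so the next rule applies.
Among Reyes and Salazar, by date of arrival in the capital (earlier first) (reversed rule for this group): Reyes (Sep 3, 1999) before Salazar (Jun 16, 2001).
Szabo and Novak both have date of presenting credentials 2014-05-28, so the next rule applies.
Szabo and Novak both have date of arrival in the capital Feb 17, 2011, so the next rule applies.
Among Szabo and Novak, by years accredited (higher first): Szabo (23 years) before Novak (3 years).
Full order: Marino, Reyes, Salazar, Leclerc, Adeyemi, Szabo, Novak.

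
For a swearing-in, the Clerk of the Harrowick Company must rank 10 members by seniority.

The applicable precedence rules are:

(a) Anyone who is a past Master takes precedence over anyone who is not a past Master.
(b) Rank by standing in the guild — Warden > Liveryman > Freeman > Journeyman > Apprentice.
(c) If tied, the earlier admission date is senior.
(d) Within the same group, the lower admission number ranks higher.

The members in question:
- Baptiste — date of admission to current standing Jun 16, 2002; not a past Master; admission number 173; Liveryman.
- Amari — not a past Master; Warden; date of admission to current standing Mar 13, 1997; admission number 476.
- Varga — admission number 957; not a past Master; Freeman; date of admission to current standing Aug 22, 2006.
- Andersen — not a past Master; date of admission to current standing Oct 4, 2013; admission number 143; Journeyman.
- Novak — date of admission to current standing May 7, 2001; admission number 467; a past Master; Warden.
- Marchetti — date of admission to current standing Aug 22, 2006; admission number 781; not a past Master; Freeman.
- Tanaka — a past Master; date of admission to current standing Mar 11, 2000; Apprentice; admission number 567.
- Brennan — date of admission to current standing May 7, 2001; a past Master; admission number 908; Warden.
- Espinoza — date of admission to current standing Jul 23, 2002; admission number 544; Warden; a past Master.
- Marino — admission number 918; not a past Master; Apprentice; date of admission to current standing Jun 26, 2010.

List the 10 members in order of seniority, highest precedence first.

By the first rule: Novak, Brennan, Espinoza and Tanaka (each a past Master); then Amari, Baptiste, Marchetti, Varga, Andersen and Marino (each not a past Master).
Among Novak, Brennan, Espinoza and Tanaka, by standing in the guild: Novak, Brennan and Espinoza (Warden) before Tanaka (Apprentice).
Among Novak, Brennan and Espinoza, by date of admission to current standing (earlier first): Novak and Brennan (May 7, 2001) before Espinoza (Jul 23, 2002).
Among Novak and Brennan, by admission number (lower first): Novak (467) before Brennan (908).
Among Amari, Baptiste, Marchetti, Varga, Andersen and Marino, by standing in the guild: Amari (Warden) before Baptiste (Liveryman) before Marchetti and Varga (Freeman) before Andersen (Journeyman) before Marino (Apprentice).
Marchetti and Varga both have date of admission to current standing Aug 22, 2006, so the next rule applies.
Among Marchetti and Varga, by admission number (lower first): Marchetti (781) before Varga (957).
Full order: Novak, Brennan, Espinoza, Tanaka, Amari, Baptiste, Marchetti, Varga, Andersen, Marino.

Novak, Brennan, Espinoza, Tanaka, Amari, Baptiste, Marchetti, Varga, Andersen, Marino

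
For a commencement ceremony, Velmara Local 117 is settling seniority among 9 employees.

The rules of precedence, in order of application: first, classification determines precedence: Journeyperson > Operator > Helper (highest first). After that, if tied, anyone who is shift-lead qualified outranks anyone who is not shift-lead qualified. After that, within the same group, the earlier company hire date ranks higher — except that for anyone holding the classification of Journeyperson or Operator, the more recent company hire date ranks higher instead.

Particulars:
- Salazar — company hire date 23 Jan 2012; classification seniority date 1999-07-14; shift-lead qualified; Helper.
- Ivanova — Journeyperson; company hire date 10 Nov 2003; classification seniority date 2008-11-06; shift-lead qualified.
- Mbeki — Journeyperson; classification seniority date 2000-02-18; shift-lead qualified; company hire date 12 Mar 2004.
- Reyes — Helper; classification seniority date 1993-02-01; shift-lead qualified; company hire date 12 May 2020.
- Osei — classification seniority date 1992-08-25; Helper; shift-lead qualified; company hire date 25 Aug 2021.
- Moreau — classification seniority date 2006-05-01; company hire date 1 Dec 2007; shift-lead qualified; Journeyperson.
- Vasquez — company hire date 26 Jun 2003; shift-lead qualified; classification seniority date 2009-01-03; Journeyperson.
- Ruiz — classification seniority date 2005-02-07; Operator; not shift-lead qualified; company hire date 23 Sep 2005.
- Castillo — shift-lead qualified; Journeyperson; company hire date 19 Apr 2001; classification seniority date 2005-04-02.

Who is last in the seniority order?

By classification: Moreau, Mbeki, Ivanova, Vasquez and Castillo (Journeyperson); then Ruiz (Operator); then Salazar, Reyes and Osei (Helper).
Moreau, Mbeki, Ivanova, Vasquez and Castillo are each shift-lead qualified, so the next rule applies.
Among Moreau, Mbeki, Ivanova, Vasquez and Castillo, by company hire date (later first) (reversed rule for this group): Moreau (1 Dec 2007) before Mbeki (12 Mar 2004) before Ivanova (10 Nov 2003) before Vasquez (26 Jun 2003) before Castillo (19 Apr 2001).
Salazar, Reyes and Osei are each shift-lead qualified, so the next rule applies.
Among Salazar, Reyes and Osei, by company hire date (earlier first): Salazar (23 Jan 2012) before Reyes (12 May 2020) before Osei (25 Aug 2021).
Order: Moreau, Mbeki, Ivanova, Vasquez, Castillo, Ruiz, Salazar, Reyes, Osei.

Osei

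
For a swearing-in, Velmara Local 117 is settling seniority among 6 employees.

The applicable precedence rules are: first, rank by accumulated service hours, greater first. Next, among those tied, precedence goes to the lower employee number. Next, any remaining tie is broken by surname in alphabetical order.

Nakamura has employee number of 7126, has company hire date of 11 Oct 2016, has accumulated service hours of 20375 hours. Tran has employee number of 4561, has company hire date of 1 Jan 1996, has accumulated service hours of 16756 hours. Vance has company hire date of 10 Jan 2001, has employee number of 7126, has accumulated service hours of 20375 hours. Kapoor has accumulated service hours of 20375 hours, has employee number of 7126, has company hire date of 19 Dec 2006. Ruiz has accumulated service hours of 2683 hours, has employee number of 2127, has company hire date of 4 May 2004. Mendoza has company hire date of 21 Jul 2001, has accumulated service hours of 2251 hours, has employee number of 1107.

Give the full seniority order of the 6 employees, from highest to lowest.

By accumulated service hours (higher first): Kapoor, Nakamura and Vance (each 20375 hours); then Tran (16756 hours); then Ruiz (2683 hours); then Mendoza (2251 hours).
Kapoor, Nakamura and Vance all have employee number 7126, so the next rule applies.
Among Kapoor, Nakamura and Vance, alphabetically by surname: Kapoor before Nakamura before Vance.
Full order: Kapoor, Nakamura, Vance, Tran, Ruiz, Mendoza.

Kapoor, Nakamura, Vance, Tran, Ruiz, Mendoza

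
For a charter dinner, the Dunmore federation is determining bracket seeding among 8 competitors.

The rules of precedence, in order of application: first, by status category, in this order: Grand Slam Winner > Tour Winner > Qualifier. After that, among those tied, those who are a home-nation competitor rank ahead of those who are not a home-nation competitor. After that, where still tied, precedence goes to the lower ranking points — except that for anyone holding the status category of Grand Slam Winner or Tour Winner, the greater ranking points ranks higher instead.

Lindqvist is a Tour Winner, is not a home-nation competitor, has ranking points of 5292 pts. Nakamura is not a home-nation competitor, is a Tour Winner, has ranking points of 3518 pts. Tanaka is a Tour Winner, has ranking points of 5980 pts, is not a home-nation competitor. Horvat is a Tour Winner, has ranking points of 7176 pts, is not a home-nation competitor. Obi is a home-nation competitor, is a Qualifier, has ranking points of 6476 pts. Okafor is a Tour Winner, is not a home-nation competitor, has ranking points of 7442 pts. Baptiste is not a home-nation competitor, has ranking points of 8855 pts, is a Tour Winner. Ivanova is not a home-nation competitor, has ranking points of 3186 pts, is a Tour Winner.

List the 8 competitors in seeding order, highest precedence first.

Baptiste, Okafor, Horvat, Tanaka, Lindqvist, Nakamura, Ivanova, Obi

By status category: Baptiste, Okafor, Horvat, Tanaka, Lindqvist, Nakamura and Ivanova (Tour Winner); then Obi (Qualifier).
Baptiste, Okafor, Horvat, Tanaka, Lindqvist, Nakamura and Ivanova are each not a home-nation competitor, so the next rule applies.
Among Baptiste, Okafor, Horvat, Tanaka, Lindqvist, Nakamura and Ivanova, by ranking points (higher first) (reversed rule for this group): Baptiste (8855 pts) before Okafor (7442 pts) before Horvat (7176 pts) before Tanaka (5980 pts) before Lindqvist (5292 pts) before Nakamura (3518 pts) before Ivanova (3186 pts).
Full order: Baptiste, Okafor, Horvat, Tanaka, Lindqvist, Nakamura, Ivanova, Obi.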